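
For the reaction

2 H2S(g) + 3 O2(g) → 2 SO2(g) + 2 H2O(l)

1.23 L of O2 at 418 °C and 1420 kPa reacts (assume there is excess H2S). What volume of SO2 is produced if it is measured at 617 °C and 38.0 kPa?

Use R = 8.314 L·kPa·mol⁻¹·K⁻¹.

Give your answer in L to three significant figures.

39.5 L

n(O2) = PV/RT = (1420 × 1.23) / (8.314 × 691.15) = 0.3040 mol
n(SO2) = (2/3) × 0.3040 = 0.2027 mol
V = nRT/P = 0.2027 × 8.314 × 890.15 / 38.0 = 39.48 L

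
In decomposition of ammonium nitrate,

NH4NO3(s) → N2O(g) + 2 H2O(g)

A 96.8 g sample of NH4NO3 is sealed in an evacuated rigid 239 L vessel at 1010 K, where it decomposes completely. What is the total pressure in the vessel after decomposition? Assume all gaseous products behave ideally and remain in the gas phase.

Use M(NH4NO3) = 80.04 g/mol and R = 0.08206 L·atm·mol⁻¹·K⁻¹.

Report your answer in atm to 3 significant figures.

1.26 atm

n(NH4NO3) = 96.8 / 80.04 = 1.209 mol
n(gas produced) = (3/1) × 1.209 = 3.627 mol
P = nRT/V = 3.627 × 0.08206 × 1010 / 239 = 1.258 atm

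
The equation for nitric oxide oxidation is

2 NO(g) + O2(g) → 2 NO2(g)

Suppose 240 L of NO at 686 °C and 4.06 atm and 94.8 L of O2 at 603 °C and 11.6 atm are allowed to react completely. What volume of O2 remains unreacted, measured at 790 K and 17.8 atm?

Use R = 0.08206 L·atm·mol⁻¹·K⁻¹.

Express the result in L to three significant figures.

33.2 L

n(NO) = PV/RT = (4.06 × 240) / (0.08206 × 959.15) = 12.38 mol
n(O2) = PV/RT = (11.6 × 94.8) / (0.08206 × 876.15) = 15.30 mol
For 12.38 mol NO, stoichiometry requires (1/2) × 12.38 = 6.190 mol O2; 15.30 mol is available, so NO is limiting.
n(O2) consumed = (1/2) × 12.38 = 6.190 mol; remaining = 15.30 − 6.190 = 9.110 mol
V(O2) = nRT/P = 9.110 × 0.08206 × 790 / 17.8 = 33.18 L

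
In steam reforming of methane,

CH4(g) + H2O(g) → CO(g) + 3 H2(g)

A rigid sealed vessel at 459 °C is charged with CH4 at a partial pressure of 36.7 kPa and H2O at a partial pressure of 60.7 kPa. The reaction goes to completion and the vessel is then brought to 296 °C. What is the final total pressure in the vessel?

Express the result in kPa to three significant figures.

133 kPa

Because the vessel is rigid and T is held at 459 °C, work the stoichiometry in partial pressures (P_i = n_iRT/V).
P(H2O) required for 36.7 kPa of CH4 = (1/1) × 36.7 = 36.70 kPa; available 60.7 kPa, so CH4 is limiting.
P(H2O) remaining = 60.7 − (1/1) × 36.7 = 24.00 kPa
P(gaseous products) = (1+3)/1 × 36.7 = 146.8 kPa
P_total at 459 °C = 24.00 + 146.8 = 170.8 kPa
Scaling to 296 °C: P = 170.8 × 569.15/732.15 = 132.8 kPa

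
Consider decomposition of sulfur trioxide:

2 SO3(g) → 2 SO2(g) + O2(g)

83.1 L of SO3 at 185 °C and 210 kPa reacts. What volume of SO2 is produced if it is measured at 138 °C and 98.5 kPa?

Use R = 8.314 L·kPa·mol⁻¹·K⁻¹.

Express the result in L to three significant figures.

159 L

n(SO3) = PV/RT = (210 × 83.1) / (8.314 × 458.15) = 4.581 mol
n(SO2) = (2/2) × 4.581 = 4.581 mol
V = nRT/P = 4.581 × 8.314 × 411.15 / 98.5 = 159.0 L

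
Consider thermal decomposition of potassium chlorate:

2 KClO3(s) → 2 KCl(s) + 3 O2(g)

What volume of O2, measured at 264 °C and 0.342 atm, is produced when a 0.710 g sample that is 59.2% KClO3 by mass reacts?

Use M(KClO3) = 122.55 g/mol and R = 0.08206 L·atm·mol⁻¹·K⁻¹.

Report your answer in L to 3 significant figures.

0.663 L

mass of KClO3 = 0.710 × 59.2/100 = 0.4203 g
n(KClO3) = 0.4203 / 122.55 = 0.003430 mol
n(O2) = (3/2) × 0.003430 = 0.005145 mol
V = nRT/P = 0.005145 × 0.08206 × 537.15 / 0.342 = 0.6631 L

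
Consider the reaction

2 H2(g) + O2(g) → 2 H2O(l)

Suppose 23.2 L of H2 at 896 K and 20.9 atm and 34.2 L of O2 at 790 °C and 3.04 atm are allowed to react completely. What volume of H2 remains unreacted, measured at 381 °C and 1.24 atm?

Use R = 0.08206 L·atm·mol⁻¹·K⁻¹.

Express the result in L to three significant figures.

n(H2) = PV/RT = (20.9 × 23.2) / (0.08206 × 896) = 6.595 mol
n(O2) = PV/RT = (3.04 × 34.2) / (0.08206 × 1063.15) = 1.192 mol
For 6.595 mol H2, stoichiometry requires (1/2) × 6.595 = 3.297 mol O2; 1.192 mol is available, so O2 is limiting.
n(H2) consumed = (2/1) × 1.192 = 2.384 mol; remaining = 6.595 − 2.384 = 4.211 mol
V(H2) = nRT/P = 4.211 × 0.08206 × 654.15 / 1.24 = 182.3 L

182 L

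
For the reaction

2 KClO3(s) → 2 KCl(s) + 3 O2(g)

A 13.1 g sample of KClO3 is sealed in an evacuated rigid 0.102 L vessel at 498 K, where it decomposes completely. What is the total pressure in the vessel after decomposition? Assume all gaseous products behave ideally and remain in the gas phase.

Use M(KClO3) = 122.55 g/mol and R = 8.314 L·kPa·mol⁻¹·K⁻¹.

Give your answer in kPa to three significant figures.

6510 kPa

n(KClO3) = 13.1 / 122.55 = 0.1069 mol
n(gas produced) = (3/2) × 0.1069 = 0.1603 mol
P = nRT/V = 0.1603 × 8.314 × 498 / 0.102 = 6507 kPa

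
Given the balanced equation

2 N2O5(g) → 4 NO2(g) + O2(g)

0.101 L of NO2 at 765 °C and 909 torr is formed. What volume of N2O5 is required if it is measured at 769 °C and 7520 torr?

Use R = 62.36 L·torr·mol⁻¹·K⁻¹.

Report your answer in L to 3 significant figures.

n(NO2) = PV/RT = (909 × 0.101) / (62.36 × 1038.15) = 0.001418 mol
n(N2O5) = (2/4) × 0.001418 = 0.0007090 mol
V = nRT/P = 0.0007090 × 62.36 × 1042.15 / 7520 = 0.006127 L

0.00613 L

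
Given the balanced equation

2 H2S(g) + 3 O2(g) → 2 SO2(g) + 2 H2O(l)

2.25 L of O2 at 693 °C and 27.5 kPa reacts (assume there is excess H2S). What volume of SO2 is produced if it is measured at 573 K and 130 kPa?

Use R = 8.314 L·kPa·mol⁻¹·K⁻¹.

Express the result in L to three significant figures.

0.188 L

n(O2) = PV/RT = (27.5 × 2.25) / (8.314 × 966.15) = 0.007703 mol
n(SO2) = (2/3) × 0.007703 = 0.005135 mol
V = nRT/P = 0.005135 × 8.314 × 573 / 130 = 0.1882 L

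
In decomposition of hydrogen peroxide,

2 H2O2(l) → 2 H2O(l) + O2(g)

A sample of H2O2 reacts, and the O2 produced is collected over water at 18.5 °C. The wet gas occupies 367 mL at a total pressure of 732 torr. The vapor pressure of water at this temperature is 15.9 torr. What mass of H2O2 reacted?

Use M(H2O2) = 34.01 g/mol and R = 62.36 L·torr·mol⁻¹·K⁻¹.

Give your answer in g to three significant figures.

0.983 g

P(O2) = 732 − 15.9 = 716.1 torr
n(O2) = PV/RT = (716.1 × 0.3670) / (62.36 × 291.65) = 0.01445 mol
n(H2O2) = (2/1) × 0.01445 = 0.02890 mol
m(H2O2) = 0.02890 × 34.01 = 0.9829 g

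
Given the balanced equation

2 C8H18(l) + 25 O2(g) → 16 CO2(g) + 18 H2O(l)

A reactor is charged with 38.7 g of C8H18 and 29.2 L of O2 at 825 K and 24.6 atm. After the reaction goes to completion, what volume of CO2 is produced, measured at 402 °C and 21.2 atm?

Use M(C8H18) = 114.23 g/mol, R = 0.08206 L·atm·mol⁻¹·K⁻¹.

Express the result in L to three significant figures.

7.08 L

n(C8H18) = 38.7 / 114.23 = 0.3388 mol
n(O2) = PV/RT = (24.6 × 29.2) / (0.08206 × 825) = 10.61 mol
For 0.3388 mol C8H18, stoichiometry requires (25/2) × 0.3388 = 4.235 mol O2; 10.61 mol is available, so C8H18 is limiting.
n(CO2) = (16/2) × 0.3388 = 2.710 mol
V(CO2) = nRT/P = 2.710 × 0.08206 × 675.15 / 21.2 = 7.082 L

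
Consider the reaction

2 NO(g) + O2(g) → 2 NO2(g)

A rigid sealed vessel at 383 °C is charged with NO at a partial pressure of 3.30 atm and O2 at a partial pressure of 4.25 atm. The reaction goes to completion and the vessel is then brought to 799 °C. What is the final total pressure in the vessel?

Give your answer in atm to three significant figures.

With V and T fixed, P_i ∝ n_i, so the mole ratios apply directly to partial pressures at 383 °C.
P(O2) required for 3.30 atm of NO = (1/2) × 3.30 = 1.650 atm; available 4.25 atm, so NO is limiting.
P(O2) remaining = 4.25 − (1/2) × 3.30 = 2.600 atm
P(gaseous products) = (2)/2 × 3.30 = 3.300 atm
P_total at 383 °C = 2.600 + 3.300 = 5.900 atm
Scaling to 799 °C: P = 5.900 × 1072.15/656.15 = 9.641 atm

9.64 atm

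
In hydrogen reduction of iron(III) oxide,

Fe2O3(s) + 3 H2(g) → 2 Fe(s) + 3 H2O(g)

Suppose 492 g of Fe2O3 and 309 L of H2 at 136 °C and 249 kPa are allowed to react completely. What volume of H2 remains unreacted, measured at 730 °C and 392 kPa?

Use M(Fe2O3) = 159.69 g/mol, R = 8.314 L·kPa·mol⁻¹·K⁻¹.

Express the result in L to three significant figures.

n(Fe2O3) = 492 / 159.69 = 3.081 mol
n(H2) = PV/RT = (249 × 309) / (8.314 × 409.15) = 22.62 mol
For 3.081 mol Fe2O3, stoichiometry requires (3/1) × 3.081 = 9.243 mol H2; 22.62 mol is available, so Fe2O3 is limiting.
n(H2) consumed = (3/1) × 3.081 = 9.243 mol; remaining = 22.62 − 9.243 = 13.38 mol
V(H2) = nRT/P = 13.38 × 8.314 × 1003.15 / 392 = 284.7 L

285 L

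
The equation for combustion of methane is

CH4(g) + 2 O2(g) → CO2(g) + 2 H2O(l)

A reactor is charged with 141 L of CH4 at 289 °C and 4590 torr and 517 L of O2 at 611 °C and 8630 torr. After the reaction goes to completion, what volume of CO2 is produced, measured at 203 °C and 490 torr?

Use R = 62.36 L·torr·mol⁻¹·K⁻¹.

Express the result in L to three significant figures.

1120 L

n(CH4) = PV/RT = (4590 × 141) / (62.36 × 562.15) = 18.46 mol
n(O2) = PV/RT = (8630 × 517) / (62.36 × 884.15) = 80.92 mol
For 18.46 mol CH4, stoichiometry requires (2/1) × 18.46 = 36.92 mol O2; 80.92 mol is available, so CH4 is limiting.
n(CO2) = (1/1) × 18.46 = 18.46 mol
V(CO2) = nRT/P = 18.46 × 62.36 × 476.15 / 490 = 1119 L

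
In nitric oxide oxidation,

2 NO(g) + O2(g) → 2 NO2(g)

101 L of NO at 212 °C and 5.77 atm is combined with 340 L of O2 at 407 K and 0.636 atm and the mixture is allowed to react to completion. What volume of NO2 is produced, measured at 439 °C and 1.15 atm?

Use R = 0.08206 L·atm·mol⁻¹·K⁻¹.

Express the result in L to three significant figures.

658 L

n(NO) = PV/RT = (5.77 × 101) / (0.08206 × 485.15) = 14.64 mol
n(O2) = PV/RT = (0.636 × 340) / (0.08206 × 407) = 6.475 mol
For 14.64 mol NO, stoichiometry requires (1/2) × 14.64 = 7.320 mol O2; 6.475 mol is available, so O2 is limiting.
n(NO2) = (2/1) × 6.475 = 12.95 mol
V(NO2) = nRT/P = 12.95 × 0.08206 × 712.15 / 1.15 = 658.1 L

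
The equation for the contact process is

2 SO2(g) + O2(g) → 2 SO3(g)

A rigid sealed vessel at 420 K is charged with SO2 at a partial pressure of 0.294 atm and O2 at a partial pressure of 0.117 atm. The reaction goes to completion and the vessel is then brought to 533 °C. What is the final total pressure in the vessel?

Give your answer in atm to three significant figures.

0.564 atm

With V and T fixed, P_i ∝ n_i, so the mole ratios apply directly to partial pressures at 420 K.
P(O2) required for 0.294 atm of SO2 = (1/2) × 0.294 = 0.1470 atm; available 0.117 atm, so O2 is limiting.
P(SO2) remaining = 0.294 − (2/1) × 0.117 = 0.06000 atm
P(gaseous products) = (2)/1 × 0.117 = 0.2340 atm
P_total at 420 K = 0.06000 + 0.2340 = 0.2940 atm
Scaling to 533 °C: P = 0.2940 × 806.15/420 = 0.5643 atm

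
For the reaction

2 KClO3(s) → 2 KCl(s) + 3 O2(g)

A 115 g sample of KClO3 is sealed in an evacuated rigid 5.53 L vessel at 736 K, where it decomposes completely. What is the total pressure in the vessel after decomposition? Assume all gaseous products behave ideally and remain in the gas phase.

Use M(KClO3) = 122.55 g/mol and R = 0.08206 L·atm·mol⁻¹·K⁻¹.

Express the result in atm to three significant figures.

15.4 atm

n(KClO3) = 115 / 122.55 = 0.9384 mol
n(gas produced) = (3/2) × 0.9384 = 1.408 mol
P = nRT/V = 1.408 × 0.08206 × 736 / 5.53 = 15.38 atm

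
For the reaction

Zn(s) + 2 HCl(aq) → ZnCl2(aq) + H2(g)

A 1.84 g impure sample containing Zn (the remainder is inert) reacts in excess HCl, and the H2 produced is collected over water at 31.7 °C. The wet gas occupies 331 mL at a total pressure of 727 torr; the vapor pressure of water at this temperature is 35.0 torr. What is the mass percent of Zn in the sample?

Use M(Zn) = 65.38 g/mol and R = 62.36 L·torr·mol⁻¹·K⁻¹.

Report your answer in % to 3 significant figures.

42.8 %

P(H2) = 727 − 35.0 = 692.0 torr
n(H2) = PV/RT = (692.0 × 0.3310) / (62.36 × 304.85) = 0.01205 mol
n(Zn) = (1/1) × 0.01205 = 0.01205 mol
m(Zn) = 0.01205 × 65.38 = 0.7878 g
%Zn = 0.7878 / 1.84 × 100 = 42.82%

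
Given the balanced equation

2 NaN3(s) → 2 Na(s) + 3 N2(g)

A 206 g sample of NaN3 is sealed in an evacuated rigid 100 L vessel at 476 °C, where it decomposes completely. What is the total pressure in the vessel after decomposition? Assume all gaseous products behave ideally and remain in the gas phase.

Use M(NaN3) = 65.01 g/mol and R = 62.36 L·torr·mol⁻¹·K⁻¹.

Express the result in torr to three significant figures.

2220 torr

n(NaN3) = 206 / 65.01 = 3.169 mol
n(gas produced) = (3/2) × 3.169 = 4.753 mol
P = nRT/V = 4.753 × 62.36 × 749.15 / 100 = 2220 torr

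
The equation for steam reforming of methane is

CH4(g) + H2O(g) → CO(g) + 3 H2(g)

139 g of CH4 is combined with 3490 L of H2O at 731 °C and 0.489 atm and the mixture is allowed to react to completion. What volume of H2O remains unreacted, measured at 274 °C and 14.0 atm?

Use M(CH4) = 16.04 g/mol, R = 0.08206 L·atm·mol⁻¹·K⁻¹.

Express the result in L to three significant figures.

n(CH4) = 139 / 16.04 = 8.666 mol
n(H2O) = PV/RT = (0.489 × 3490) / (0.08206 × 1004.15) = 20.71 mol
For 8.666 mol CH4, stoichiometry requires (1/1) × 8.666 = 8.666 mol H2O; 20.71 mol is available, so CH4 is limiting.
n(H2O) consumed = (1/1) × 8.666 = 8.666 mol; remaining = 20.71 − 8.666 = 12.04 mol
V(H2O) = nRT/P = 12.04 × 0.08206 × 547.15 / 14.0 = 38.61 L

38.6 L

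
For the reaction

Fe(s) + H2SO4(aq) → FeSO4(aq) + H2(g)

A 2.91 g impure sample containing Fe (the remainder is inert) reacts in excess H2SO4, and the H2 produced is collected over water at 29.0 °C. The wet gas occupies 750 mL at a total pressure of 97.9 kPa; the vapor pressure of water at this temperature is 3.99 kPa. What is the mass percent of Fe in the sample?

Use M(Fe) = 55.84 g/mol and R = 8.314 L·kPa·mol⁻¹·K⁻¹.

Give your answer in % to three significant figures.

53.8 %

P(H2) = 97.9 − 3.99 = 93.91 kPa
n(H2) = PV/RT = (93.91 × 0.7500) / (8.314 × 302.15) = 0.02804 mol
n(Fe) = (1/1) × 0.02804 = 0.02804 mol
m(Fe) = 0.02804 × 55.84 = 1.566 g
%Fe = 1.566 / 2.91 × 100 = 53.81%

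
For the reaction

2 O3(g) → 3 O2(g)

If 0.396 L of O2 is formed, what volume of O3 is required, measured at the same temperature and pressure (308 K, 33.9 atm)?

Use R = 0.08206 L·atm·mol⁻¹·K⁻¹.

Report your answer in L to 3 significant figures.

0.264 L

At constant T and P, gas volumes are in the mole ratio: V(O3) = (2/3) × 0.396 = 0.2640 L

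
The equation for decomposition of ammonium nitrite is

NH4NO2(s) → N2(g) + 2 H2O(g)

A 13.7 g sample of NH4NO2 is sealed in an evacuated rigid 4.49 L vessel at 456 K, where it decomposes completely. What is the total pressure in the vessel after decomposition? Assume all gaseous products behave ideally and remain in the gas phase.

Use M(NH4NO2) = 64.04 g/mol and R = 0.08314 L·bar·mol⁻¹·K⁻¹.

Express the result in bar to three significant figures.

n(NH4NO2) = 13.7 / 64.04 = 0.2139 mol
n(gas produced) = (3/1) × 0.2139 = 0.6417 mol
P = nRT/V = 0.6417 × 0.08314 × 456 / 4.49 = 5.418 bar

5.42 bar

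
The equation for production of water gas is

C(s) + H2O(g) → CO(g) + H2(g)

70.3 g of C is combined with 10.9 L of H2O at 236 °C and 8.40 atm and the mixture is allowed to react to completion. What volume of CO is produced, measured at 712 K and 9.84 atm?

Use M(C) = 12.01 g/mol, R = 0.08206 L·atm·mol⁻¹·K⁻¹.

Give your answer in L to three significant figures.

n(C) = 70.3 / 12.01 = 5.853 mol
n(H2O) = PV/RT = (8.40 × 10.9) / (0.08206 × 509.15) = 2.191 mol
For 5.853 mol C, stoichiometry requires (1/1) × 5.853 = 5.853 mol H2O; 2.191 mol is available, so H2O is limiting.
n(CO) = (1/1) × 2.191 = 2.191 mol
V(CO) = nRT/P = 2.191 × 0.08206 × 712 / 9.84 = 13.01 L

13.0 L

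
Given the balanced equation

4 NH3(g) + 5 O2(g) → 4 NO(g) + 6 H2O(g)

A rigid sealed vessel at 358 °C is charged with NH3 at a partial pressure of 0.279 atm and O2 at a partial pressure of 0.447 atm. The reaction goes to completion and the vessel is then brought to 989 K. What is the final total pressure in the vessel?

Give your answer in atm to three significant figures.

1.25 atm

With V and T fixed, P_i ∝ n_i, so the mole ratios apply directly to partial pressures at 358 °C.
P(O2) required for 0.279 atm of NH3 = (5/4) × 0.279 = 0.3488 atm; available 0.447 atm, so NH3 is limiting.
P(O2) remaining = 0.447 − (5/4) × 0.279 = 0.09825 atm
P(gaseous products) = (4+6)/4 × 0.279 = 0.6975 atm
P_total at 358 °C = 0.09825 + 0.6975 = 0.7957 atm
Scaling to 989 K: P = 0.7957 × 989/631.15 = 1.247 atm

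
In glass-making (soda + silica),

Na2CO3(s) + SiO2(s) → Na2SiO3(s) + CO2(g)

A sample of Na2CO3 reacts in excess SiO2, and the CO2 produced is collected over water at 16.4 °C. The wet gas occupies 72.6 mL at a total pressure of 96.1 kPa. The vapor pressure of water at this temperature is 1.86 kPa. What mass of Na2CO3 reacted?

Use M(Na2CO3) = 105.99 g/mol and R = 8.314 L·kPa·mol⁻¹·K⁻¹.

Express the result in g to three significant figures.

P(CO2) = 96.1 − 1.86 = 94.24 kPa
n(CO2) = PV/RT = (94.24 × 0.07260) / (8.314 × 289.55) = 0.002842 mol
n(Na2CO3) = (1/1) × 0.002842 = 0.002842 mol
m(Na2CO3) = 0.002842 × 105.99 = 0.3012 g

0.301 g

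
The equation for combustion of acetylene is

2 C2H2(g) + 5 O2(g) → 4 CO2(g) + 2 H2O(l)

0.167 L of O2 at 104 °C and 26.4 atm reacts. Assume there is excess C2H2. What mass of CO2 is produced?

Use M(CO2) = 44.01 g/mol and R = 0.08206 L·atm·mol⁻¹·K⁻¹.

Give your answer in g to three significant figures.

n(O2) = PV/RT = (26.4 × 0.167) / (0.08206 × 377.15) = 0.1425 mol
n(CO2) = (4/5) × 0.1425 = 0.1140 mol
m(CO2) = 0.1140 × 44.01 = 5.017 g

5.02 g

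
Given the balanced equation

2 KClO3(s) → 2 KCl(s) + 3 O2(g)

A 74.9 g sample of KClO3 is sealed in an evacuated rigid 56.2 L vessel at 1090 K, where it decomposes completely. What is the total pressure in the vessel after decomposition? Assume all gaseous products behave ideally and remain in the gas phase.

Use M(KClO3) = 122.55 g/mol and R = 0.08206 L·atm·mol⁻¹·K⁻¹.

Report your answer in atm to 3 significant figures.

1.46 atm

n(KClO3) = 74.9 / 122.55 = 0.6112 mol
n(gas produced) = (3/2) × 0.6112 = 0.9168 mol
P = nRT/V = 0.9168 × 0.08206 × 1090 / 56.2 = 1.459 atm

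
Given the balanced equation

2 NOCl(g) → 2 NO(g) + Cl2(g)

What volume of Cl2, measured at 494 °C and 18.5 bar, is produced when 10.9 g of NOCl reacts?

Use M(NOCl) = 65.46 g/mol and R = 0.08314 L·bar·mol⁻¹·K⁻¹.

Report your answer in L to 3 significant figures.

0.287 L

n(NOCl) = 10.90 / 65.46 = 0.1665 mol
n(Cl2) = (1/2) × 0.1665 = 0.08325 mol
V = nRT/P = 0.08325 × 0.08314 × 767.15 / 18.5 = 0.2870 L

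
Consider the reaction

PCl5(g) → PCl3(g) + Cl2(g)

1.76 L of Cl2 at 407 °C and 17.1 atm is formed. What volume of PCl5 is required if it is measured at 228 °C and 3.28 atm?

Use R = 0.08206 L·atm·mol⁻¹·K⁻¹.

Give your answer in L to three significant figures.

n(Cl2) = PV/RT = (17.1 × 1.76) / (0.08206 × 680.15) = 0.5392 mol
n(PCl5) = (1/1) × 0.5392 = 0.5392 mol
V = nRT/P = 0.5392 × 0.08206 × 501.15 / 3.28 = 6.760 L

6.76 L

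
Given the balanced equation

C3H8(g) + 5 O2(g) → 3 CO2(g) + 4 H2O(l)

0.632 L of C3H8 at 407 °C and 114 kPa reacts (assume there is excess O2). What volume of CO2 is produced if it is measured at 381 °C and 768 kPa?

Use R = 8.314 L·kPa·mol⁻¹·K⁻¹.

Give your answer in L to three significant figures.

n(C3H8) = PV/RT = (114 × 0.632) / (8.314 × 680.15) = 0.01274 mol
n(CO2) = (3/1) × 0.01274 = 0.03822 mol
V = nRT/P = 0.03822 × 8.314 × 654.15 / 768 = 0.2707 L

0.271 L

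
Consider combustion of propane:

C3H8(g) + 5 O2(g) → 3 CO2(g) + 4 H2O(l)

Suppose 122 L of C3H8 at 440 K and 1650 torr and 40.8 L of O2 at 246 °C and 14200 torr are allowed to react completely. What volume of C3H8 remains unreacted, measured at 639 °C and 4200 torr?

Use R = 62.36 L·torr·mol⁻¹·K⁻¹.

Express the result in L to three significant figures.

n(C3H8) = PV/RT = (1650 × 122) / (62.36 × 440) = 7.336 mol
n(O2) = PV/RT = (14200 × 40.8) / (62.36 × 519.15) = 17.90 mol
For 7.336 mol C3H8, stoichiometry requires (5/1) × 7.336 = 36.68 mol O2; 17.90 mol is available, so O2 is limiting.
n(C3H8) consumed = (1/5) × 17.90 = 3.580 mol; remaining = 7.336 − 3.580 = 3.756 mol
V(C3H8) = nRT/P = 3.756 × 62.36 × 912.15 / 4200 = 50.87 L

50.9 L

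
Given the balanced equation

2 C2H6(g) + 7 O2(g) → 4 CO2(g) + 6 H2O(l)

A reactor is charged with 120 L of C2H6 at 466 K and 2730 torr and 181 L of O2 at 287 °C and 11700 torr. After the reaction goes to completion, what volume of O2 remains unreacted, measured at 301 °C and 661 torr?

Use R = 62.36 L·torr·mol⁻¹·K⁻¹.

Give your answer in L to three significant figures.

n(C2H6) = PV/RT = (2730 × 120) / (62.36 × 466) = 11.27 mol
n(O2) = PV/RT = (11700 × 181) / (62.36 × 560.15) = 60.63 mol
For 11.27 mol C2H6, stoichiometry requires (7/2) × 11.27 = 39.45 mol O2; 60.63 mol is available, so C2H6 is limiting.
n(O2) consumed = (7/2) × 11.27 = 39.45 mol; remaining = 60.63 − 39.45 = 21.18 mol
V(O2) = nRT/P = 21.18 × 62.36 × 574.15 / 661 = 1147 L

1150 L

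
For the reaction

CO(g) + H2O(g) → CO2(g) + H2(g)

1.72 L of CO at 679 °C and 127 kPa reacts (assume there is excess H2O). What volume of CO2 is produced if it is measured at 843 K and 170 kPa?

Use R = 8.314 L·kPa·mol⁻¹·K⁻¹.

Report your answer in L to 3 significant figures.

n(CO) = PV/RT = (127 × 1.72) / (8.314 × 952.15) = 0.02759 mol
n(CO2) = (1/1) × 0.02759 = 0.02759 mol
V = nRT/P = 0.02759 × 8.314 × 843 / 170 = 1.137 L

1.14 L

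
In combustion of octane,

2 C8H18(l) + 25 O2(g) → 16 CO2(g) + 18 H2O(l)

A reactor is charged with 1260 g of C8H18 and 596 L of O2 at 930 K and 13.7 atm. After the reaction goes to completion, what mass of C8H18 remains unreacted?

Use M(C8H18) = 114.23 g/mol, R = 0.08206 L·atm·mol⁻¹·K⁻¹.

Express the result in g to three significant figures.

282 g

n(C8H18) = 1260 / 114.23 = 11.03 mol
n(O2) = PV/RT = (13.7 × 596) / (0.08206 × 930) = 107.0 mol
For 11.03 mol C8H18, stoichiometry requires (25/2) × 11.03 = 137.9 mol O2; 107.0 mol is available, so O2 is limiting.
n(C8H18) consumed = (2/25) × 107.0 = 8.560 mol; remaining = 11.03 − 8.560 = 2.470 mol
m(C8H18) = 2.470 × 114.23 = 282.1 g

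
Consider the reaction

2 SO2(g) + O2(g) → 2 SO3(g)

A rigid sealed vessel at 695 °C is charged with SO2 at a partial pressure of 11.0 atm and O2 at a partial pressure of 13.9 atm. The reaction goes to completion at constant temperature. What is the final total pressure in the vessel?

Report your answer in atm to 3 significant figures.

At constant V, partial pressures at 695 °C are proportional to moles, so apply stoichiometry directly to pressures.
P(O2) required for 11.0 atm of SO2 = (1/2) × 11.0 = 5.500 atm; available 13.9 atm, so SO2 is limiting.
P(O2) remaining = 13.9 − (1/2) × 11.0 = 8.400 atm
P(gaseous products) = (2)/2 × 11.0 = 11.00 atm
P_total at 695 °C = 8.400 + 11.00 = 19.40 atm

19.4 atm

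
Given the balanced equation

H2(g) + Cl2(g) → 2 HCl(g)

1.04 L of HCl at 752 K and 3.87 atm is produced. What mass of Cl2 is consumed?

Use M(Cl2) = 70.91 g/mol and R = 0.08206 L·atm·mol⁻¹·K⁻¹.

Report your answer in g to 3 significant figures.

2.31 g

n(HCl) = PV/RT = (3.87 × 1.04) / (0.08206 × 752) = 0.06522 mol
n(Cl2) = (1/2) × 0.06522 = 0.03261 mol
m(Cl2) = 0.03261 × 70.91 = 2.312 g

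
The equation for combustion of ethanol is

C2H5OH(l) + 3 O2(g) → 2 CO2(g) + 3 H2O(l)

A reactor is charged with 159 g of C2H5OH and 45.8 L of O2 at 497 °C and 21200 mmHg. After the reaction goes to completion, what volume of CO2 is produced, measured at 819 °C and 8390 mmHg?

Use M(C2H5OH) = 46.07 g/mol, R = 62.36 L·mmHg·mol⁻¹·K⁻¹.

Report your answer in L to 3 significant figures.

56.0 L

n(C2H5OH) = 159 / 46.07 = 3.451 mol
n(O2) = PV/RT = (21200 × 45.8) / (62.36 × 770.15) = 20.22 mol
For 3.451 mol C2H5OH, stoichiometry requires (3/1) × 3.451 = 10.35 mol O2; 20.22 mol is available, so C2H5OH is limiting.
n(CO2) = (2/1) × 3.451 = 6.902 mol
V(CO2) = nRT/P = 6.902 × 62.36 × 1092.15 / 8390 = 56.03 L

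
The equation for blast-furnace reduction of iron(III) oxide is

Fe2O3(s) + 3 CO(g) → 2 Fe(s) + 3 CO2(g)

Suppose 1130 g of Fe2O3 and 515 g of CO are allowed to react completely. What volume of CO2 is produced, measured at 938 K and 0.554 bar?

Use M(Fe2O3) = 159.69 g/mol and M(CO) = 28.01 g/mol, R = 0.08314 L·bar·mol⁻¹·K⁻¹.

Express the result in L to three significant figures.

2590 L

n(Fe2O3) = 1130 / 159.69 = 7.076 mol
n(CO) = 515 / 28.01 = 18.39 mol
For 7.076 mol Fe2O3, stoichiometry requires (3/1) × 7.076 = 21.23 mol CO; 18.39 mol is available, so CO is limiting.
n(CO2) = (3/3) × 18.39 = 18.39 mol
V(CO2) = nRT/P = 18.39 × 0.08314 × 938 / 0.554 = 2589 L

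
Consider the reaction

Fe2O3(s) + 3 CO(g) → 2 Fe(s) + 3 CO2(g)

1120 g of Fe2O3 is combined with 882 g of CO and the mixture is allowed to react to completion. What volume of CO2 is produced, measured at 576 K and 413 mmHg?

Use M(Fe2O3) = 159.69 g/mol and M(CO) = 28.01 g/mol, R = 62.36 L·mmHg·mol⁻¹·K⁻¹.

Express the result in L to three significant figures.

n(Fe2O3) = 1120 / 159.69 = 7.014 mol
n(CO) = 882 / 28.01 = 31.49 mol
For 7.014 mol Fe2O3, stoichiometry requires (3/1) × 7.014 = 21.04 mol CO; 31.49 mol is available, so Fe2O3 is limiting.
n(CO2) = (3/1) × 7.014 = 21.04 mol
V(CO2) = nRT/P = 21.04 × 62.36 × 576 / 413 = 1830 L

1830 L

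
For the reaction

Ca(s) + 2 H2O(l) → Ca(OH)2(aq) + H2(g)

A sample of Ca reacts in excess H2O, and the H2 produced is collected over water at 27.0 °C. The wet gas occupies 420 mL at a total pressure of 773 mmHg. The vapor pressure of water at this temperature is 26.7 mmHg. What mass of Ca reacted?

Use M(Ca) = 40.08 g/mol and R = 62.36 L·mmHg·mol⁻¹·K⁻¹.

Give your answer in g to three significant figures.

0.671 g

P(H2) = 773 − 26.7 = 746.3 mmHg
n(H2) = PV/RT = (746.3 × 0.4200) / (62.36 × 300.15) = 0.01675 mol
n(Ca) = (1/1) × 0.01675 = 0.01675 mol
m(Ca) = 0.01675 × 40.08 = 0.6713 g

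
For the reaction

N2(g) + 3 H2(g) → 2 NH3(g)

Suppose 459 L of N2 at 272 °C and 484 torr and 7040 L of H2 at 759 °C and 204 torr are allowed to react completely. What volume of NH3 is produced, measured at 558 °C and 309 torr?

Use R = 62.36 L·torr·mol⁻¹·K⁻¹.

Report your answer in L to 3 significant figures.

2190 L

n(N2) = PV/RT = (484 × 459) / (62.36 × 545.15) = 6.535 mol
n(H2) = PV/RT = (204 × 7040) / (62.36 × 1032.15) = 22.31 mol
For 6.535 mol N2, stoichiometry requires (3/1) × 6.535 = 19.61 mol H2; 22.31 mol is available, so N2 is limiting.
n(NH3) = (2/1) × 6.535 = 13.07 mol
V(NH3) = nRT/P = 13.07 × 62.36 × 831.15 / 309 = 2192 L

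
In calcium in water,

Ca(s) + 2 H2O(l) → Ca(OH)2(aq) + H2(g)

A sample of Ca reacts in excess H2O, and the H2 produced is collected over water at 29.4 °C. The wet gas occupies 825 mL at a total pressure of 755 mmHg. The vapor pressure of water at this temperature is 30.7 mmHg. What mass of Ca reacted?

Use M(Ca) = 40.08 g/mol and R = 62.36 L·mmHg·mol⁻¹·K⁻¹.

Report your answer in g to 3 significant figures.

1.27 g

P(H2) = 755 − 30.7 = 724.3 mmHg
n(H2) = PV/RT = (724.3 × 0.8250) / (62.36 × 302.55) = 0.03167 mol
n(Ca) = (1/1) × 0.03167 = 0.03167 mol
m(Ca) = 0.03167 × 40.08 = 1.269 g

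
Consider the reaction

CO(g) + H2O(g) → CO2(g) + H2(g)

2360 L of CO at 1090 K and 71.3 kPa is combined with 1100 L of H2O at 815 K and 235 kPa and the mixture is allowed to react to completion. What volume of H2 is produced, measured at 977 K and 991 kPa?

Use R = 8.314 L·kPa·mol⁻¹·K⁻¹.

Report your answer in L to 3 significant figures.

152 L

n(CO) = PV/RT = (71.3 × 2360) / (8.314 × 1090) = 18.57 mol
n(H2O) = PV/RT = (235 × 1100) / (8.314 × 815) = 38.15 mol
For 18.57 mol CO, stoichiometry requires (1/1) × 18.57 = 18.57 mol H2O; 38.15 mol is available, so CO is limiting.
n(H2) = (1/1) × 18.57 = 18.57 mol
V(H2) = nRT/P = 18.57 × 8.314 × 977 / 991 = 152.2 L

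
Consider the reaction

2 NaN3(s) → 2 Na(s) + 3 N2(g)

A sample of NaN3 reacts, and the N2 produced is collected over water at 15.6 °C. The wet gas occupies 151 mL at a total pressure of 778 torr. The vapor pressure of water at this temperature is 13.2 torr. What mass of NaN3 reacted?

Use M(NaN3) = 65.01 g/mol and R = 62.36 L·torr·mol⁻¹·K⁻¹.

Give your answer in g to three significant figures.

0.278 g

P(N2) = 778 − 13.2 = 764.8 torr
n(N2) = PV/RT = (764.8 × 0.1510) / (62.36 × 288.75) = 0.006414 mol
n(NaN3) = (2/3) × 0.006414 = 0.004276 mol
m(NaN3) = 0.004276 × 65.01 = 0.2780 g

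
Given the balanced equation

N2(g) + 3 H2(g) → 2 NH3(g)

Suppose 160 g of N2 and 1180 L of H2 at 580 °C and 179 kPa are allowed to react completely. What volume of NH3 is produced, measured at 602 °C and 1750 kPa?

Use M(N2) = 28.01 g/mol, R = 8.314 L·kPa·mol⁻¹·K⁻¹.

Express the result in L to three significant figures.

n(N2) = 160 / 28.01 = 5.712 mol
n(H2) = PV/RT = (179 × 1180) / (8.314 × 853.15) = 29.78 mol
For 5.712 mol N2, stoichiometry requires (3/1) × 5.712 = 17.14 mol H2; 29.78 mol is available, so N2 is limiting.
n(NH3) = (2/1) × 5.712 = 11.42 mol
V(NH3) = nRT/P = 11.42 × 8.314 × 875.15 / 1750 = 47.48 L

47.5 L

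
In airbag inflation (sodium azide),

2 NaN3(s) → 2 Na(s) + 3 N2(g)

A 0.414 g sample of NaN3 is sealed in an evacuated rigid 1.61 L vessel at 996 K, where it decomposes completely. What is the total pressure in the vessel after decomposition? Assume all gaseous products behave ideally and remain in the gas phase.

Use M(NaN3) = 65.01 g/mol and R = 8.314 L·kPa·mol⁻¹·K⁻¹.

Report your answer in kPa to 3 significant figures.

49.1 kPa

n(NaN3) = 0.414 / 65.01 = 0.006368 mol
n(gas produced) = (3/2) × 0.006368 = 0.009552 mol
P = nRT/V = 0.009552 × 8.314 × 996 / 1.61 = 49.13 kPa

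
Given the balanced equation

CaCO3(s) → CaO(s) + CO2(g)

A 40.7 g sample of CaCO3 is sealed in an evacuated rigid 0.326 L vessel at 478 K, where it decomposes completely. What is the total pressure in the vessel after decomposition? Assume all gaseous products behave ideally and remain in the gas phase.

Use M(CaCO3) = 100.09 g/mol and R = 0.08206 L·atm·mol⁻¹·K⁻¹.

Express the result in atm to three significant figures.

n(CaCO3) = 40.7 / 100.09 = 0.4066 mol
n(gas produced) = (1/1) × 0.4066 = 0.4066 mol
P = nRT/V = 0.4066 × 0.08206 × 478 / 0.326 = 48.92 atm

48.9 atm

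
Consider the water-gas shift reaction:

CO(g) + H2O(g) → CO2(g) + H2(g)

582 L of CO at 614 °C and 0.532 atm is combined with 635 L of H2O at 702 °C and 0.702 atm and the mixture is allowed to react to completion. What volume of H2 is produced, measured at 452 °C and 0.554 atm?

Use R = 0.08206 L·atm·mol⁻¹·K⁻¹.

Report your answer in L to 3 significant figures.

n(CO) = PV/RT = (0.532 × 582) / (0.08206 × 887.15) = 4.253 mol
n(H2O) = PV/RT = (0.702 × 635) / (0.08206 × 975.15) = 5.571 mol
For 4.253 mol CO, stoichiometry requires (1/1) × 4.253 = 4.253 mol H2O; 5.571 mol is available, so CO is limiting.
n(H2) = (1/1) × 4.253 = 4.253 mol
V(H2) = nRT/P = 4.253 × 0.08206 × 725.15 / 0.554 = 456.8 L

457 L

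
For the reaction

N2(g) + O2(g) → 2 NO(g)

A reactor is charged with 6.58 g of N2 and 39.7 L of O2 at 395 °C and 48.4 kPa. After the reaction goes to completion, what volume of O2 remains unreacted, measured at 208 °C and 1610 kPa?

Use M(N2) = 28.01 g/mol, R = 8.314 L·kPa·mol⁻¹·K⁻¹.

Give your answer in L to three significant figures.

0.276 L

n(N2) = 6.58 / 28.01 = 0.2349 mol
n(O2) = PV/RT = (48.4 × 39.7) / (8.314 × 668.15) = 0.3459 mol
For 0.2349 mol N2, stoichiometry requires (1/1) × 0.2349 = 0.2349 mol O2; 0.3459 mol is available, so N2 is limiting.
n(O2) consumed = (1/1) × 0.2349 = 0.2349 mol; remaining = 0.3459 − 0.2349 = 0.1110 mol
V(O2) = nRT/P = 0.1110 × 8.314 × 481.15 / 1610 = 0.2758 L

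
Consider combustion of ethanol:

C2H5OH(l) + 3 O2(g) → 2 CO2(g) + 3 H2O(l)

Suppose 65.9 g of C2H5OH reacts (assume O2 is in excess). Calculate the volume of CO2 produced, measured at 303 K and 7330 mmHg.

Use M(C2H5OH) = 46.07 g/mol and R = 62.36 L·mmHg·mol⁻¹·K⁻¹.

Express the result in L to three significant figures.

n(C2H5OH) = 65.90 / 46.07 = 1.430 mol
n(CO2) = (2/1) × 1.430 = 2.860 mol
V = nRT/P = 2.860 × 62.36 × 303 / 7330 = 7.372 L

7.37 L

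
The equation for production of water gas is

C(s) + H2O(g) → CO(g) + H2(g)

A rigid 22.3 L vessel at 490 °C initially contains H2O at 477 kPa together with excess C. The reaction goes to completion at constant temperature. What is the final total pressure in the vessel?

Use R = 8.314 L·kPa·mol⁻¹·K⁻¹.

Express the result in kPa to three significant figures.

954 kPa

At constant T and V, P ∝ n(gas): 1 mol gas → 2 mol gas.
P_final = (2/1) × 477 = 954.0 kPa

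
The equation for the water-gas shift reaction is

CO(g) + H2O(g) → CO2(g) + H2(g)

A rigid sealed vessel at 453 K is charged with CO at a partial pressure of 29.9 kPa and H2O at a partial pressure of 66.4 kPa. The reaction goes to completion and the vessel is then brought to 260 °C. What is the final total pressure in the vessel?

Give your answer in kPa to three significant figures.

113 kPa

Because the vessel is rigid and T is held at 453 K, work the stoichiometry in partial pressures (P_i = n_iRT/V).
P(H2O) required for 29.9 kPa of CO = (1/1) × 29.9 = 29.90 kPa; available 66.4 kPa, so CO is limiting.
P(H2O) remaining = 66.4 − (1/1) × 29.9 = 36.50 kPa
P(gaseous products) = (1+1)/1 × 29.9 = 59.80 kPa
P_total at 453 K = 36.50 + 59.80 = 96.30 kPa
Scaling to 260 °C: P = 96.30 × 533.15/453 = 113.3 kPa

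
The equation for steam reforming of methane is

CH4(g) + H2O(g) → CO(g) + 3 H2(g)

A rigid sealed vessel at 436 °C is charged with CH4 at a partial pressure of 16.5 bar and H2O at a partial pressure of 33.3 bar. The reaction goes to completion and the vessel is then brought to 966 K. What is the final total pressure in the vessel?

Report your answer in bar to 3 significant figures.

113 bar

With V and T fixed, P_i ∝ n_i, so the mole ratios apply directly to partial pressures at 436 °C.
P(H2O) required for 16.5 bar of CH4 = (1/1) × 16.5 = 16.50 bar; available 33.3 bar, so CH4 is limiting.
P(H2O) remaining = 33.3 − (1/1) × 16.5 = 16.80 bar
P(gaseous products) = (1+3)/1 × 16.5 = 66.00 bar
P_total at 436 °C = 16.80 + 66.00 = 82.80 bar
Scaling to 966 K: P = 82.80 × 966/709.15 = 112.8 bar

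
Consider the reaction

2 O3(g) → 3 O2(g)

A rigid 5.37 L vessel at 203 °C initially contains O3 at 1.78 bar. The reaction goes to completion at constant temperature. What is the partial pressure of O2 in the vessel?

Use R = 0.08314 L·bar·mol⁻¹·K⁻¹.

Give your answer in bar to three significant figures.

2.67 bar

n(O3)₀ = PV/RT = (1.78 × 5.37) / (0.08314 × 476.15) = 0.2415 mol
n(O2) = (3/2) × 0.2415 = 0.3622 mol
P(O2) = nRT/V = 0.3622 × 0.08314 × 476.15 / 5.37 = 2.670 bar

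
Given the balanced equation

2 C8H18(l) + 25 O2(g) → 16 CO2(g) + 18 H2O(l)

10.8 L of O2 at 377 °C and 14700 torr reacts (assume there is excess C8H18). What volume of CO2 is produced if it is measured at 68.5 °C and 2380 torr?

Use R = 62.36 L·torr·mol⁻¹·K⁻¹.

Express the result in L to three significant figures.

22.4 L

n(O2) = PV/RT = (14700 × 10.8) / (62.36 × 650.15) = 3.916 mol
n(CO2) = (16/25) × 3.916 = 2.506 mol
V = nRT/P = 2.506 × 62.36 × 341.65 / 2380 = 22.43 L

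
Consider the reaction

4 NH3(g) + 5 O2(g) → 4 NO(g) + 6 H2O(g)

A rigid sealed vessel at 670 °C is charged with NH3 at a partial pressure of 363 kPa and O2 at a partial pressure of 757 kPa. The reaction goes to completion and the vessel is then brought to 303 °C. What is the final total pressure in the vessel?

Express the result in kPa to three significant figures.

With V and T fixed, P_i ∝ n_i, so the mole ratios apply directly to partial pressures at 670 °C.
P(O2) required for 363 kPa of NH3 = (5/4) × 363 = 453.8 kPa; available 757 kPa, so NH3 is limiting.
P(O2) remaining = 757 − (5/4) × 363 = 303.2 kPa
P(gaseous products) = (4+6)/4 × 363 = 907.5 kPa
P_total at 670 °C = 303.2 + 907.5 = 1211 kPa
Scaling to 303 °C: P = 1211 × 576.15/943.15 = 739.8 kPa

740 kPa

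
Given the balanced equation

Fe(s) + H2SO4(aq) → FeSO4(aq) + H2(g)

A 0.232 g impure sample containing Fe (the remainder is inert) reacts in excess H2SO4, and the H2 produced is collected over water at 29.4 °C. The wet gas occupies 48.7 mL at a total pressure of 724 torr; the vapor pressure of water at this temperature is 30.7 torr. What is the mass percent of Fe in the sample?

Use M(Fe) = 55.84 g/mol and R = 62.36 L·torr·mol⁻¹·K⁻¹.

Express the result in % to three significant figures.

43.1 %

P(H2) = 724 − 30.7 = 693.3 torr
n(H2) = PV/RT = (693.3 × 0.04870) / (62.36 × 302.55) = 0.001790 mol
n(Fe) = (1/1) × 0.001790 = 0.001790 mol
m(Fe) = 0.001790 × 55.84 = 0.09995 g
%Fe = 0.09995 / 0.232 × 100 = 43.08%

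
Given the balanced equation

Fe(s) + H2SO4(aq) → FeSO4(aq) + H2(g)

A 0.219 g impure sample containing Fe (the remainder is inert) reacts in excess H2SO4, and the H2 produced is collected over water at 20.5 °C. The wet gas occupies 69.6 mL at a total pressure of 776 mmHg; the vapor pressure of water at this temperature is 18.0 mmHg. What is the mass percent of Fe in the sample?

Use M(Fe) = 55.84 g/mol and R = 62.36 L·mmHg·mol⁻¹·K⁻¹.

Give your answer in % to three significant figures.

P(H2) = 776 − 18.0 = 758.0 mmHg
n(H2) = PV/RT = (758.0 × 0.06960) / (62.36 × 293.65) = 0.002881 mol
n(Fe) = (1/1) × 0.002881 = 0.002881 mol
m(Fe) = 0.002881 × 55.84 = 0.1609 g
%Fe = 0.1609 / 0.219 × 100 = 73.47%

73.5 %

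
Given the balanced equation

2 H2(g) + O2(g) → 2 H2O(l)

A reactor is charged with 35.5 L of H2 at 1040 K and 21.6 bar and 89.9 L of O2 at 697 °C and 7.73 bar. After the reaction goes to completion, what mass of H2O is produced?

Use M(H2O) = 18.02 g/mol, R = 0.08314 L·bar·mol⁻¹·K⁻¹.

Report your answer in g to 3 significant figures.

n(H2) = PV/RT = (21.6 × 35.5) / (0.08314 × 1040) = 8.868 mol
n(O2) = PV/RT = (7.73 × 89.9) / (0.08314 × 970.15) = 8.616 mol
For 8.868 mol H2, stoichiometry requires (1/2) × 8.868 = 4.434 mol O2; 8.616 mol is available, so H2 is limiting.
n(H2O) = (2/2) × 8.868 = 8.868 mol
m(H2O) = 8.868 × 18.02 = 159.8 g

160 g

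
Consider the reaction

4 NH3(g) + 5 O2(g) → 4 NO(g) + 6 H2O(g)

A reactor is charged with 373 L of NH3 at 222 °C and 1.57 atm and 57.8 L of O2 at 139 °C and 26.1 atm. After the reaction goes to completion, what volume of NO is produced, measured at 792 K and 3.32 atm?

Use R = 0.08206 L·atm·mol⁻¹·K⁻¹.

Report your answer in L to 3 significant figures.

n(NH3) = PV/RT = (1.57 × 373) / (0.08206 × 495.15) = 14.41 mol
n(O2) = PV/RT = (26.1 × 57.8) / (0.08206 × 412.15) = 44.60 mol
For 14.41 mol NH3, stoichiometry requires (5/4) × 14.41 = 18.01 mol O2; 44.60 mol is available, so NH3 is limiting.
n(NO) = (4/4) × 14.41 = 14.41 mol
V(NO) = nRT/P = 14.41 × 0.08206 × 792 / 3.32 = 282.1 L

282 L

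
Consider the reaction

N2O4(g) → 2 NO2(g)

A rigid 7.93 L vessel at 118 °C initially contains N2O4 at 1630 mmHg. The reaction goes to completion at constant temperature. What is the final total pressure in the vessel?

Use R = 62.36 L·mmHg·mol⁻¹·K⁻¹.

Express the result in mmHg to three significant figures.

At constant T and V, P ∝ n(gas): 1 mol gas → 2 mol gas.
P_final = (2/1) × 1630 = 3260 mmHg

3260 mmHg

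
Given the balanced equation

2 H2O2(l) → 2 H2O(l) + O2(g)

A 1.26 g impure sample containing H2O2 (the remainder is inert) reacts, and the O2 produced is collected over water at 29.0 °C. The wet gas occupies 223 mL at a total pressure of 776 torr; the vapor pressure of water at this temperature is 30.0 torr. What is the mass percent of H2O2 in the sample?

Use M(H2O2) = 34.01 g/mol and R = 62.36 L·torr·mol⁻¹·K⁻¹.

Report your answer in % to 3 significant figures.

47.7 %

P(O2) = 776 − 30.0 = 746.0 torr
n(O2) = PV/RT = (746.0 × 0.2230) / (62.36 × 302.15) = 0.008829 mol
n(H2O2) = (2/1) × 0.008829 = 0.01766 mol
m(H2O2) = 0.01766 × 34.01 = 0.6006 g
%H2O2 = 0.6006 / 1.26 × 100 = 47.67%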